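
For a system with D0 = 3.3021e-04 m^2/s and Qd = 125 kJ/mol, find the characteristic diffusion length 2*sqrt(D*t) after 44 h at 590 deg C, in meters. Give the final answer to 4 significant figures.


Step 1: D = D0 * exp(-Qd/(R*T))
T = 863.15 K
D = 3.3021e-04 * exp(-125e3 / (8.314 * 863.15)) = 8.99456e-12 m^2/s
Step 2: L = 2*sqrt(D*t)
t = 44 h = 158400 s
L = 2*sqrt(8.99456e-12 * 158400) = 2.387e-03 m


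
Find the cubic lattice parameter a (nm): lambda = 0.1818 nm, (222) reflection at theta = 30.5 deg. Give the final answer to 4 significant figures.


d = lambda / (2*sin(theta))
d = 0.1818 / (2*sin(30.5 deg))
d = 0.1791 nm
a = d * sqrt(h^2+k^2+l^2) = 0.1791 * sqrt(12)
a = 0.6204 nm


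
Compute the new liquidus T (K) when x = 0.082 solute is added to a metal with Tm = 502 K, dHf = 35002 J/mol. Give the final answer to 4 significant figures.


dT = R*Tm^2*x / dHf
dT = 8.314 * 502^2 * 0.082 / 35002
dT = 4.90838 K
T_new = 502 - 4.90838 = 497.1 K


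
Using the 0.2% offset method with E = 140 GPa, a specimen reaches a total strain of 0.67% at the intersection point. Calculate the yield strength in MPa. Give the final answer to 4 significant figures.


Offset strain = 0.002
Elastic strain at yield = total_strain - offset = 6.7e-03 - 0.002 = 4.7e-03
sigma_y = E * elastic_strain = 140000 * 4.7e-03
sigma_y = 658 MPa


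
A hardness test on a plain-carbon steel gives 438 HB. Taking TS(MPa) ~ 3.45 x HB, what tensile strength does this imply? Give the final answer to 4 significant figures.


TS (MPa) = 3.45 * HB
TS = 3.45 * 438
TS = 1511 MPa


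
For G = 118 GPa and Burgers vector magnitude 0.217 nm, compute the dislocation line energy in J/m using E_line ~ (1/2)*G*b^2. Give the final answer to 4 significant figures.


E = G*b^2/2
b = 0.217 nm = 2.17e-10 m
G = 118 GPa = 1.18e+11 Pa
E = 0.5 * 1.18e+11 * (2.17e-10)^2
E = 2.778e-09 J/m


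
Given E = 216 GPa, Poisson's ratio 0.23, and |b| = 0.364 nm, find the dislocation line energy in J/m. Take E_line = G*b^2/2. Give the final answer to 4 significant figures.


Step 1: G = E / (2*(1+nu))
G = 216 / (2*(1+0.23)) = 87.8049 GPa = 8.78049e+10 Pa
Step 2: E_line = G*b^2/2
b = 0.364 nm = 3.64e-10 m
E_line = 0.5 * 8.78049e+10 * (3.64e-10)^2 = 5.817e-09 J/m


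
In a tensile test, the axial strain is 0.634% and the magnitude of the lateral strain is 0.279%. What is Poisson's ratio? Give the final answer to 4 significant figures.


nu = -epsilon_lat / epsilon_axial
Lateral strain is contraction (negative), so using magnitudes:
nu = 0.279 / 0.634
nu = 0.4401


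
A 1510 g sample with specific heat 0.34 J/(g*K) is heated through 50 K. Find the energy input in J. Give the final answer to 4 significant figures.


Q = m * cp * dT
Q = 1510 * 0.34 * 50
Q = 25670 J


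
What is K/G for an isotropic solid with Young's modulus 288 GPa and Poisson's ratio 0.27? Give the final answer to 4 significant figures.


G = E / (2*(1+nu))
G = 288 / (2*(1+0.27)) = 113.386 GPa
K = E / (3*(1-2*nu))
K = 288 / (3*(1-2*0.27)) = 208.696 GPa
K/G = 208.696 / 113.386 = 1.841


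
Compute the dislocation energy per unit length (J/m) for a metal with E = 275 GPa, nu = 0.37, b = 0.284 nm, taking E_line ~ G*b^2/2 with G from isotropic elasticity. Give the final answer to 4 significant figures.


Step 1: G = E / (2*(1+nu))
G = 275 / (2*(1+0.37)) = 100.365 GPa = 1.00365e+11 Pa
Step 2: E_line = G*b^2/2
b = 0.284 nm = 2.84e-10 m
E_line = 0.5 * 1.00365e+11 * (2.84e-10)^2 = 4.048e-09 J/m


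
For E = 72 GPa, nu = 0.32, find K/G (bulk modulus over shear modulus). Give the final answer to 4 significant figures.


G = E / (2*(1+nu))
G = 72 / (2*(1+0.32)) = 27.2727 GPa
K = E / (3*(1-2*nu))
K = 72 / (3*(1-2*0.32)) = 66.6667 GPa
K/G = 66.6667 / 27.2727 = 2.444


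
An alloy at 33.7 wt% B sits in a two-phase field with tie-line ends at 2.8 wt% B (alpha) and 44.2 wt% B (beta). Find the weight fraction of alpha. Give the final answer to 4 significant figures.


f_alpha = (C_beta - C0) / (C_beta - C_alpha)
f_alpha = (44.2 - 33.7) / (44.2 - 2.8)
f_alpha = 0.2536


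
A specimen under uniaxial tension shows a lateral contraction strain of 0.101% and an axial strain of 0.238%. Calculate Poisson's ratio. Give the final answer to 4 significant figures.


nu = -epsilon_lat / epsilon_axial
Lateral strain is contraction (negative), so using magnitudes:
nu = 0.101 / 0.238
nu = 0.4244


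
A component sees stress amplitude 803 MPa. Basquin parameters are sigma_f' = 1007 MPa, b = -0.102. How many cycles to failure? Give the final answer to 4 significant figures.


sigma_a = sigma_f' * (2*Nf)^b
2*Nf = (sigma_a / sigma_f')^(1/b)
2*Nf = (803 / 1007)^(1/-0.102)
2*Nf = 9.20157
Nf = 4.601 cycles


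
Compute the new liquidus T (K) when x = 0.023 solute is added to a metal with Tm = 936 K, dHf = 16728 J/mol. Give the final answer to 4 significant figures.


dT = R*Tm^2*x / dHf
dT = 8.314 * 936^2 * 0.023 / 16728
dT = 10.0149 K
T_new = 936 - 10.0149 = 926 K


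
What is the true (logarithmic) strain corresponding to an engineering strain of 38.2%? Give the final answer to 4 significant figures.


epsilon_true = ln(1 + epsilon_eng)
epsilon_true = ln(1 + 0.382)
epsilon_true = 0.3235


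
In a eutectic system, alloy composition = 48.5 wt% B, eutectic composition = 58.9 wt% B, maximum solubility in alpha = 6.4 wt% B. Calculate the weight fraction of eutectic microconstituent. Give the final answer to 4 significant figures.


f_primary = (C_e - C0) / (C_e - C_alpha_max)
f_primary = (58.9 - 48.5) / (58.9 - 6.4)
f_primary = 0.198095
f_eutectic = 1 - 0.198095 = 0.8019


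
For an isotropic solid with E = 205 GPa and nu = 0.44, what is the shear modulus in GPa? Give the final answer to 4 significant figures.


G = E / (2*(1+nu))
G = 205 / (2*(1+0.44))
G = 71.18 GPa


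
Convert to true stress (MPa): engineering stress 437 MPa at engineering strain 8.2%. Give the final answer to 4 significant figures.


sigma_true = sigma_eng * (1 + epsilon_eng)
sigma_true = 437 * (1 + 0.082)
sigma_true = 472.8 MPa


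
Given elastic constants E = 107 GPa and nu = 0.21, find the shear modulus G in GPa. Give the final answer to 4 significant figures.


G = E / (2*(1+nu))
G = 107 / (2*(1+0.21))
G = 44.21 GPa


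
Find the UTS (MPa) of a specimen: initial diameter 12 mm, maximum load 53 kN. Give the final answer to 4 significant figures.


A0 = pi*(d/2)^2 = pi*(12/2)^2 = 113.097 mm^2
UTS = F_max / A0 = 53*1000 / 113.097
UTS = 468.6 MPa


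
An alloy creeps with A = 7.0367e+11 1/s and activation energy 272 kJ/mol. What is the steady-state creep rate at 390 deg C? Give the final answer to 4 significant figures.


rate = A * exp(-Q / (R*T))
T = 390 + 273.15 = 663.15 K
rate = 7.0367e+11 * exp(-272e3 / (8.314 * 663.15))
rate = 2.641e-10 1/s


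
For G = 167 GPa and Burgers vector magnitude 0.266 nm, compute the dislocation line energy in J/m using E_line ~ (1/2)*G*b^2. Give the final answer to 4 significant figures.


E = G*b^2/2
b = 0.266 nm = 2.66e-10 m
G = 167 GPa = 1.67e+11 Pa
E = 0.5 * 1.67e+11 * (2.66e-10)^2
E = 5.908e-09 J/m


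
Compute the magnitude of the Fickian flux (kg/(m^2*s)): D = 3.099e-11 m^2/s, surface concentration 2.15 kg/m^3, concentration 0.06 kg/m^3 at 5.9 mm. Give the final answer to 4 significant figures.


J = -D * (dC/dx) = D * (C1 - C2) / dx
J = 3.099e-11 * (2.15 - 0.06) / 5.9e-03
J = 1.098e-08 kg/(m^2*s)


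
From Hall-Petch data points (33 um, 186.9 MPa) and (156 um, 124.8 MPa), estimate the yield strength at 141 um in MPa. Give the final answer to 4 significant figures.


sigma_y = sigma0 + k / sqrt(d)
1/sqrt(d1) = 1/sqrt(3.3e-05) = 174.078;  1/sqrt(d2) = 80.0641
k = (sigma1 - sigma2) / (1/sqrt(d1) - 1/sqrt(d2)) = (186.9 - 124.8) / (174.078 - 80.0641) = 0.660543 MPa*m^0.5
sigma0 = sigma1 - k/sqrt(d1) = 186.9 - 0.660543*174.078 = 71.9142 MPa
sigma_y(d3) = 71.9142 + 0.660543 / sqrt(1.41e-04) = 127.5 MPa


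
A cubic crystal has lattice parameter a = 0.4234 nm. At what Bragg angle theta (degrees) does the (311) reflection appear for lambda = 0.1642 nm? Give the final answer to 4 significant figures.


d = a / sqrt(h^2+k^2+l^2)
d = 0.4234 / sqrt(11) = 0.12766 nm
lambda = 2*d*sin(theta)  =>  sin(theta) = lambda / (2*d)
sin(theta) = 0.1642 / (2 * 0.12766) = 0.643115
theta = 40.02 deg


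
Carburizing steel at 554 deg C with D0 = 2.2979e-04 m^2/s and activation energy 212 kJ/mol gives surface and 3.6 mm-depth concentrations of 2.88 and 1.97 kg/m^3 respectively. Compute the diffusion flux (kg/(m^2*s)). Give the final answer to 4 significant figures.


Step 1: D = D0 * exp(-Qd/(R*T))
T = 554 + 273.15 = 827.15 K
D = 2.2979e-04 * exp(-212e3 / (8.314 * 827.15)) = 9.39761e-18 m^2/s
Step 2: J = D * (C1 - C2) / dx
J = 9.39761e-18 * (2.88 - 1.97) / 3.6e-03
J = 2.376e-15 kg/(m^2*s)


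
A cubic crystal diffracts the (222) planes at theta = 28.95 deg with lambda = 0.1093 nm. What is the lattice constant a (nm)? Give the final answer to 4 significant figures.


d = lambda / (2*sin(theta))
d = 0.1093 / (2*sin(28.95 deg))
d = 0.112902 nm
a = d * sqrt(h^2+k^2+l^2) = 0.112902 * sqrt(12)
a = 0.3911 nm


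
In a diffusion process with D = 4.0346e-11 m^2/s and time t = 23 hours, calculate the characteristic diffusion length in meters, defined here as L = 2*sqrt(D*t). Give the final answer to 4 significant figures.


t = 23 hr = 82800 s
Diffusion length = 2*sqrt(D*t)
= 2*sqrt(4.0346e-11 * 82800)
= 3.655e-03 m


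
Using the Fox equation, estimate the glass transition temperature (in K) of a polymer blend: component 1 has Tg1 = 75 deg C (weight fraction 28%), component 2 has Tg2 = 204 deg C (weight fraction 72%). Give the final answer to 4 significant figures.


1/Tg = w1/Tg1 + w2/Tg2 (in Kelvin)
Tg1 = 348.15 K, Tg2 = 477.15 K
1/Tg = 0.28/348.15 + 0.72/477.15
Tg = 432.3 K


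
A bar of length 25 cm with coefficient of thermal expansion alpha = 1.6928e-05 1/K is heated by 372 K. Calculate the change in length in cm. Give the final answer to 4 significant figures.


dL = L0 * alpha * dT
dL = 25 * 1.6928e-05 * 372
dL = 0.1574 cm


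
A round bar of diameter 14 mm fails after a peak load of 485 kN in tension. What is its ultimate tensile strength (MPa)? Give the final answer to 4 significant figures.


A0 = pi*(d/2)^2 = pi*(14/2)^2 = 153.938 mm^2
UTS = F_max / A0 = 485*1000 / 153.938
UTS = 3151 MPa


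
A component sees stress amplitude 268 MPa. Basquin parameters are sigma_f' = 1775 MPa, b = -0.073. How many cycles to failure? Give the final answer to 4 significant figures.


sigma_a = sigma_f' * (2*Nf)^b
2*Nf = (sigma_a / sigma_f')^(1/b)
2*Nf = (268 / 1775)^(1/-0.073)
2*Nf = 1.76785e+11
Nf = 8.839e+10 cycles


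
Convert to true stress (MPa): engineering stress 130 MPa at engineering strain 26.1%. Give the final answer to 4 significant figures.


sigma_true = sigma_eng * (1 + epsilon_eng)
sigma_true = 130 * (1 + 0.261)
sigma_true = 163.9 MPa


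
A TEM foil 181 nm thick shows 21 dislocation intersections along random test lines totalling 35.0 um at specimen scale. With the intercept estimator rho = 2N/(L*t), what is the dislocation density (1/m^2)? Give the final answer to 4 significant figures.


rho = 2N / (L * t)
L = 35.0 um = 3.5e-05 m, t = 181 nm = 1.81e-07 m
rho = 2 * 21 / (3.5e-05 * 1.81e-07)
rho = 6.63e+12 1/m^2


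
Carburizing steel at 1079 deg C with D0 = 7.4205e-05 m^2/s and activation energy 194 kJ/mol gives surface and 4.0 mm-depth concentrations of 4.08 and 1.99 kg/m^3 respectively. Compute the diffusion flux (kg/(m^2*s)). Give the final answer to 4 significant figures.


Step 1: D = D0 * exp(-Qd/(R*T))
T = 1079 + 273.15 = 1352.15 K
D = 7.4205e-05 * exp(-194e3 / (8.314 * 1352.15)) = 2.37567e-12 m^2/s
Step 2: J = D * (C1 - C2) / dx
J = 2.37567e-12 * (4.08 - 1.99) / 4e-03
J = 1.241e-09 kg/(m^2*s)


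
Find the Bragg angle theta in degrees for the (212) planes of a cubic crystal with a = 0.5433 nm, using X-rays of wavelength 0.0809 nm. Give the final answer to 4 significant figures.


d = a / sqrt(h^2+k^2+l^2)
d = 0.5433 / sqrt(9) = 0.1811 nm
lambda = 2*d*sin(theta)  =>  sin(theta) = lambda / (2*d)
sin(theta) = 0.0809 / (2 * 0.1811) = 0.223357
theta = 12.91 deg


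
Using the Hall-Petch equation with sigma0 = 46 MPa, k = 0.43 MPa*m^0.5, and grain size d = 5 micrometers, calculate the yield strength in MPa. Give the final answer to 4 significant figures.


sigma_y = sigma0 + k / sqrt(d)
d = 5 um = 5e-06 m
sigma_y = 46 + 0.43 / sqrt(5e-06)
sigma_y = 238.3 MPa


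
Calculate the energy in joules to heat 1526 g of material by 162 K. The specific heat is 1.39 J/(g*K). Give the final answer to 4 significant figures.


Q = m * cp * dT
Q = 1526 * 1.39 * 162
Q = 343600 J


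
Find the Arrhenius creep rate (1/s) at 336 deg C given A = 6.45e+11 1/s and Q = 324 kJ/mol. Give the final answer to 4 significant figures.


rate = A * exp(-Q / (R*T))
T = 336 + 273.15 = 609.15 K
rate = 6.45e+11 * exp(-324e3 / (8.314 * 609.15))
rate = 1.061e-16 1/s


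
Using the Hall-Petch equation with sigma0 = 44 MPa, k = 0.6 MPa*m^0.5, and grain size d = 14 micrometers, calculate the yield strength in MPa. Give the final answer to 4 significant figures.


sigma_y = sigma0 + k / sqrt(d)
d = 14 um = 1.4e-05 m
sigma_y = 44 + 0.6 / sqrt(1.4e-05)
sigma_y = 204.4 MPa


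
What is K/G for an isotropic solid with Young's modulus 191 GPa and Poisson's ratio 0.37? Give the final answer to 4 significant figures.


G = E / (2*(1+nu))
G = 191 / (2*(1+0.37)) = 69.708 GPa
K = E / (3*(1-2*nu))
K = 191 / (3*(1-2*0.37)) = 244.872 GPa
K/G = 244.872 / 69.708 = 3.513


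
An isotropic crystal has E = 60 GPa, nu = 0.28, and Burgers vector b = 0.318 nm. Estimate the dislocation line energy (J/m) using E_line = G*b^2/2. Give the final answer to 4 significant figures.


Step 1: G = E / (2*(1+nu))
G = 60 / (2*(1+0.28)) = 23.4375 GPa = 2.34375e+10 Pa
Step 2: E_line = G*b^2/2
b = 0.318 nm = 3.18e-10 m
E_line = 0.5 * 2.34375e+10 * (3.18e-10)^2 = 1.185e-09 J/m


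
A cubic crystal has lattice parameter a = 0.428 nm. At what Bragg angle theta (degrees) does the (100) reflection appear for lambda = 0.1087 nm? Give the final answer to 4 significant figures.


d = a / sqrt(h^2+k^2+l^2)
d = 0.428 / sqrt(1) = 0.428 nm
lambda = 2*d*sin(theta)  =>  sin(theta) = lambda / (2*d)
sin(theta) = 0.1087 / (2 * 0.428) = 0.126986
theta = 7.295 deg


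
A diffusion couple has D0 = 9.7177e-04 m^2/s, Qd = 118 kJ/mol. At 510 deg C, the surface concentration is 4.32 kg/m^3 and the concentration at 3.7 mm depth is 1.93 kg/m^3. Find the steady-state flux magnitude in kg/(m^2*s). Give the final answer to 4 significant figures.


Step 1: D = D0 * exp(-Qd/(R*T))
T = 510 + 273.15 = 783.15 K
D = 9.7177e-04 * exp(-118e3 / (8.314 * 783.15)) = 1.30888e-11 m^2/s
Step 2: J = D * (C1 - C2) / dx
J = 1.30888e-11 * (4.32 - 1.93) / 3.7e-03
J = 8.455e-09 kg/(m^2*s)


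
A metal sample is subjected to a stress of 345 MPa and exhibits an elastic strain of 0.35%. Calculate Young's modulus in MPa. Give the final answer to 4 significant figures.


E = sigma / epsilon
epsilon = 0.35% = 3.5e-03
E = 345 / 3.5e-03
E = 98570 MPa


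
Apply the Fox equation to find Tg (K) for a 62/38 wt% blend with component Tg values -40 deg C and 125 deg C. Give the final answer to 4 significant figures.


1/Tg = w1/Tg1 + w2/Tg2 (in Kelvin)
Tg1 = 233.15 K, Tg2 = 398.15 K
1/Tg = 0.62/233.15 + 0.38/398.15
Tg = 276.7 K


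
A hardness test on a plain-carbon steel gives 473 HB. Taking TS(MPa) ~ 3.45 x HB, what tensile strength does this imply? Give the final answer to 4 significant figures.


TS (MPa) = 3.45 * HB
TS = 3.45 * 473
TS = 1632 MPa


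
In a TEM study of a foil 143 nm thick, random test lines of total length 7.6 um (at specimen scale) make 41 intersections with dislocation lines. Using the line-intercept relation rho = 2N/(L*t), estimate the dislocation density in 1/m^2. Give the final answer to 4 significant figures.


rho = 2N / (L * t)
L = 7.6 um = 7.6e-06 m, t = 143 nm = 1.43e-07 m
rho = 2 * 41 / (7.6e-06 * 1.43e-07)
rho = 7.545e+13 1/m^2


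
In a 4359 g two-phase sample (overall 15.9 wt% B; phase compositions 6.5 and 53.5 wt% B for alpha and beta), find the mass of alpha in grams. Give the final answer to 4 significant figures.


f_alpha = (C_beta - C0) / (C_beta - C_alpha)
f_alpha = (53.5 - 15.9) / (53.5 - 6.5) = 0.8
m_alpha = f_alpha * m_total = 0.8 * 4359 = 3487 g


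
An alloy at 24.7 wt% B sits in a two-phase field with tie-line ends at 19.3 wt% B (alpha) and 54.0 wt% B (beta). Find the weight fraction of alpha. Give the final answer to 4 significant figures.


f_alpha = (C_beta - C0) / (C_beta - C_alpha)
f_alpha = (54.0 - 24.7) / (54.0 - 19.3)
f_alpha = 0.8444


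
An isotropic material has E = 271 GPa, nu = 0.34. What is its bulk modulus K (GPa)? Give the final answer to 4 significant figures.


K = E / (3*(1-2*nu))
K = 271 / (3*(1-2*0.34))
K = 282.3 GPa


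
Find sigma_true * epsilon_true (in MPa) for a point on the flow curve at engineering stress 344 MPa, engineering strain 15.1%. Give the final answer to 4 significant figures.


sigma_true = sigma_eng * (1 + epsilon_eng)
sigma_true = 344 * (1 + 0.151) = 395.944 MPa
epsilon_true = ln(1 + epsilon_eng)
epsilon_true = ln(1 + 0.151) = 0.140631
sigma_true * epsilon_true = 395.944 * 0.140631 = 55.68 MPa


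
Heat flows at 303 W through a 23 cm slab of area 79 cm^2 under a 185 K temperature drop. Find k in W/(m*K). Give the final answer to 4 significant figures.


k = Q*L / (A*dT)
L = 0.23 m, A = 7.9e-03 m^2
k = 303 * 0.23 / (7.9e-03 * 185)
k = 47.68 W/(m*K)


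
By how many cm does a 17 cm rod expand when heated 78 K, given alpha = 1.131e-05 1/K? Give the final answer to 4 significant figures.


dL = L0 * alpha * dT
dL = 17 * 1.131e-05 * 78
dL = 0.015 cm


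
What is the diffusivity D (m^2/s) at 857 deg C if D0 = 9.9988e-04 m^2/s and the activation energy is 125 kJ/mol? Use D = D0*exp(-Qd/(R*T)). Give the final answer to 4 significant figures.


D = D0 * exp(-Qd / (R*T))
T = 1130.15 K
D = 9.9988e-04 * exp(-125e3 / (8.314 * 1130.15))
D = 1.669e-09 m^2/s


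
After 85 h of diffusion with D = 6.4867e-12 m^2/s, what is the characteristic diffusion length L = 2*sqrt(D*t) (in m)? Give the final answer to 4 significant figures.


t = 85 hr = 306000 s
Diffusion length = 2*sqrt(D*t)
= 2*sqrt(6.4867e-12 * 306000)
= 2.818e-03 m


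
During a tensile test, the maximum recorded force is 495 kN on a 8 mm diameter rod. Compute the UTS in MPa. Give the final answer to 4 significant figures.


A0 = pi*(d/2)^2 = pi*(8/2)^2 = 50.2655 mm^2
UTS = F_max / A0 = 495*1000 / 50.2655
UTS = 9848 MPa


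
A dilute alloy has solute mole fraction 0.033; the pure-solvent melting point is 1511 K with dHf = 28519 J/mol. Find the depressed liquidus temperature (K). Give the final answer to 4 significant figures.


dT = R*Tm^2*x / dHf
dT = 8.314 * 1511^2 * 0.033 / 28519
dT = 21.9644 K
T_new = 1511 - 21.9644 = 1489 K


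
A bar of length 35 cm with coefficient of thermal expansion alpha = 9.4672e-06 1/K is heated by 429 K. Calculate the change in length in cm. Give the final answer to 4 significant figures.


dL = L0 * alpha * dT
dL = 35 * 9.4672e-06 * 429
dL = 0.1422 cm


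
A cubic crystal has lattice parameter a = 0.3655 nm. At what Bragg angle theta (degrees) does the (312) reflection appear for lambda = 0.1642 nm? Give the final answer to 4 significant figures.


d = a / sqrt(h^2+k^2+l^2)
d = 0.3655 / sqrt(14) = 0.097684 nm
lambda = 2*d*sin(theta)  =>  sin(theta) = lambda / (2*d)
sin(theta) = 0.1642 / (2 * 0.097684) = 0.840465
theta = 57.19 deg


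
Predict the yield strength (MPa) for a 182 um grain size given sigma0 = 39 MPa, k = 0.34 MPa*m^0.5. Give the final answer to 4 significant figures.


sigma_y = sigma0 + k / sqrt(d)
d = 182 um = 1.82e-04 m
sigma_y = 39 + 0.34 / sqrt(1.82e-04)
sigma_y = 64.2 MPa


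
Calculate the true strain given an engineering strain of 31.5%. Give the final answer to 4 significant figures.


epsilon_true = ln(1 + epsilon_eng)
epsilon_true = ln(1 + 0.315)
epsilon_true = 0.2738


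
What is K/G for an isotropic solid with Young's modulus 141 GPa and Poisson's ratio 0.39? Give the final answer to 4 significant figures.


G = E / (2*(1+nu))
G = 141 / (2*(1+0.39)) = 50.7194 GPa
K = E / (3*(1-2*nu))
K = 141 / (3*(1-2*0.39)) = 213.636 GPa
K/G = 213.636 / 50.7194 = 4.212


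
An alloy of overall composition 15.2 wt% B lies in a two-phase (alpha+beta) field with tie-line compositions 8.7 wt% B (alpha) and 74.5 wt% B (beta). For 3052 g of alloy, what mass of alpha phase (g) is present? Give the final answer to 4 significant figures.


f_alpha = (C_beta - C0) / (C_beta - C_alpha)
f_alpha = (74.5 - 15.2) / (74.5 - 8.7) = 0.901216
m_alpha = f_alpha * m_total = 0.901216 * 3052 = 2751 g


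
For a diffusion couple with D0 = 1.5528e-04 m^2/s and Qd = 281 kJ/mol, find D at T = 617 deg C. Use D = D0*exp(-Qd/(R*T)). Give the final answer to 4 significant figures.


D = D0 * exp(-Qd / (R*T))
T = 890.15 K
D = 1.5528e-04 * exp(-281e3 / (8.314 * 890.15))
D = 5.026e-21 m^2/s


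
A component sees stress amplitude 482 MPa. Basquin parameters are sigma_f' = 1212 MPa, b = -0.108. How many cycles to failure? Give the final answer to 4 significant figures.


sigma_a = sigma_f' * (2*Nf)^b
2*Nf = (sigma_a / sigma_f')^(1/b)
2*Nf = (482 / 1212)^(1/-0.108)
2*Nf = 5104.13
Nf = 2552 cycles


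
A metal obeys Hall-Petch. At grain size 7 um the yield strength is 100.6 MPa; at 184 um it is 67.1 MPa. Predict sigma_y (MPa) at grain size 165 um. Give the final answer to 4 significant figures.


sigma_y = sigma0 + k / sqrt(d)
1/sqrt(d1) = 1/sqrt(7e-06) = 377.964;  1/sqrt(d2) = 73.721
k = (sigma1 - sigma2) / (1/sqrt(d1) - 1/sqrt(d2)) = (100.6 - 67.1) / (377.964 - 73.721) = 0.110109 MPa*m^0.5
sigma0 = sigma1 - k/sqrt(d1) = 100.6 - 0.110109*377.964 = 58.9826 MPa
sigma_y(d3) = 58.9826 + 0.110109 / sqrt(1.65e-04) = 67.55 MPa


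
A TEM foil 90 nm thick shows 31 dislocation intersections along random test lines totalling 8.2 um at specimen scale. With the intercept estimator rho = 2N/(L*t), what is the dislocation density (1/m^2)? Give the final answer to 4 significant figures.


rho = 2N / (L * t)
L = 8.2 um = 8.2e-06 m, t = 90 nm = 9e-08 m
rho = 2 * 31 / (8.2e-06 * 9e-08)
rho = 8.401e+13 1/m^2


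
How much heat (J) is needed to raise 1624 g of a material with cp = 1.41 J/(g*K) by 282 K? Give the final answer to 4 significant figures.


Q = m * cp * dT
Q = 1624 * 1.41 * 282
Q = 645700 J


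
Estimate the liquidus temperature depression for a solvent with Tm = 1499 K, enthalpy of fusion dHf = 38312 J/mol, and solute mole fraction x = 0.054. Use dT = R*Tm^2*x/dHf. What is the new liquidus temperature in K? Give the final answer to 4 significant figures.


dT = R*Tm^2*x / dHf
dT = 8.314 * 1499^2 * 0.054 / 38312
dT = 26.3313 K
T_new = 1499 - 26.3313 = 1473 K


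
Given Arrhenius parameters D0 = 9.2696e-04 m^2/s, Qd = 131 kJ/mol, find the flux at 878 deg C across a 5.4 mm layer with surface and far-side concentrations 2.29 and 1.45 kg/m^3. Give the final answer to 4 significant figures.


Step 1: D = D0 * exp(-Qd/(R*T))
T = 878 + 273.15 = 1151.15 K
D = 9.2696e-04 * exp(-131e3 / (8.314 * 1151.15)) = 1.05338e-09 m^2/s
Step 2: J = D * (C1 - C2) / dx
J = 1.05338e-09 * (2.29 - 1.45) / 5.4e-03
J = 1.639e-07 kg/(m^2*s)


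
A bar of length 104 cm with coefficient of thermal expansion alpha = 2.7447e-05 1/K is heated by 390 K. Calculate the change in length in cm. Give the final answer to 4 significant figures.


dL = L0 * alpha * dT
dL = 104 * 2.7447e-05 * 390
dL = 1.113 cm


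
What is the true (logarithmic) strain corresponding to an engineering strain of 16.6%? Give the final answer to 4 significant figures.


epsilon_true = ln(1 + epsilon_eng)
epsilon_true = ln(1 + 0.166)
epsilon_true = 0.1536


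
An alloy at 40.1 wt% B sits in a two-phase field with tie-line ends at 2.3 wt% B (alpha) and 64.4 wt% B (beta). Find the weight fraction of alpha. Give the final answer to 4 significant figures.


f_alpha = (C_beta - C0) / (C_beta - C_alpha)
f_alpha = (64.4 - 40.1) / (64.4 - 2.3)
f_alpha = 0.3913


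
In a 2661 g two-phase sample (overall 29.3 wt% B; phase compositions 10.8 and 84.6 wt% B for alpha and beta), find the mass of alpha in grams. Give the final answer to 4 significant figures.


f_alpha = (C_beta - C0) / (C_beta - C_alpha)
f_alpha = (84.6 - 29.3) / (84.6 - 10.8) = 0.749322
m_alpha = f_alpha * m_total = 0.749322 * 2661 = 1994 g


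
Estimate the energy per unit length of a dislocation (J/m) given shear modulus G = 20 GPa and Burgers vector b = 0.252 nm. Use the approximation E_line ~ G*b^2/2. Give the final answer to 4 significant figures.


E = G*b^2/2
b = 0.252 nm = 2.52e-10 m
G = 20 GPa = 2e+10 Pa
E = 0.5 * 2e+10 * (2.52e-10)^2
E = 6.35e-10 J/m


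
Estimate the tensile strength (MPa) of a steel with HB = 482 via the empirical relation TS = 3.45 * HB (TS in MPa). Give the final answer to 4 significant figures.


TS (MPa) = 3.45 * HB
TS = 3.45 * 482
TS = 1663 MPa


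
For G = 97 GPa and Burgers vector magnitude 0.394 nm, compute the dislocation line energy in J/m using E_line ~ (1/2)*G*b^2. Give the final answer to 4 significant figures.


E = G*b^2/2
b = 0.394 nm = 3.94e-10 m
G = 97 GPa = 9.7e+10 Pa
E = 0.5 * 9.7e+10 * (3.94e-10)^2
E = 7.529e-09 J/m


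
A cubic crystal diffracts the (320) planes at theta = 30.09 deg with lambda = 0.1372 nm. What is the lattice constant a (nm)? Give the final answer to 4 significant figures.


d = lambda / (2*sin(theta))
d = 0.1372 / (2*sin(30.09 deg))
d = 0.136828 nm
a = d * sqrt(h^2+k^2+l^2) = 0.136828 * sqrt(13)
a = 0.4933 nm


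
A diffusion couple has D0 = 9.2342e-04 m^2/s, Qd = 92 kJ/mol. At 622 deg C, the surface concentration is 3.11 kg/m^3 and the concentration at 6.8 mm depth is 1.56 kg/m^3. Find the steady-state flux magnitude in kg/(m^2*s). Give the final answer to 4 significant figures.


Step 1: D = D0 * exp(-Qd/(R*T))
T = 622 + 273.15 = 895.15 K
D = 9.2342e-04 * exp(-92e3 / (8.314 * 895.15)) = 3.95125e-09 m^2/s
Step 2: J = D * (C1 - C2) / dx
J = 3.95125e-09 * (3.11 - 1.56) / 6.8e-03
J = 9.007e-07 kg/(m^2*s)


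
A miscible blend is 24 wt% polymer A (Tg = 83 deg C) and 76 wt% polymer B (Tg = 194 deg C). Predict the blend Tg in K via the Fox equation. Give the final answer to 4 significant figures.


1/Tg = w1/Tg1 + w2/Tg2 (in Kelvin)
Tg1 = 356.15 K, Tg2 = 467.15 K
1/Tg = 0.24/356.15 + 0.76/467.15
Tg = 434.6 K


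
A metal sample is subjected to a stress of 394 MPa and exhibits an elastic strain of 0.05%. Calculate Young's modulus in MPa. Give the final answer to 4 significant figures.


E = sigma / epsilon
epsilon = 0.05% = 5e-04
E = 394 / 5e-04
E = 788000 MPa


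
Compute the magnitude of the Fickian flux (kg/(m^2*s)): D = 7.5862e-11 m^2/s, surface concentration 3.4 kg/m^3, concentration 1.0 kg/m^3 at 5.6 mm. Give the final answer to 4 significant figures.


J = -D * (dC/dx) = D * (C1 - C2) / dx
J = 7.5862e-11 * (3.4 - 1.0) / 5.6e-03
J = 3.251e-08 kg/(m^2*s)


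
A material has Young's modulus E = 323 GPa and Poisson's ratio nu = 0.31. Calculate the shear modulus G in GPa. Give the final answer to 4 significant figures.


G = E / (2*(1+nu))
G = 323 / (2*(1+0.31))
G = 123.3 GPa


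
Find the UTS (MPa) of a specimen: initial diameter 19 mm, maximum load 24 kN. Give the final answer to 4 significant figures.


A0 = pi*(d/2)^2 = pi*(19/2)^2 = 283.529 mm^2
UTS = F_max / A0 = 24*1000 / 283.529
UTS = 84.65 MPa


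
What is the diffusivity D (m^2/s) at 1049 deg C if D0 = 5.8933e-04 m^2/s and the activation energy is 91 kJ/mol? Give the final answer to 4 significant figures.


D = D0 * exp(-Qd / (R*T))
T = 1322.15 K
D = 5.8933e-04 * exp(-91e3 / (8.314 * 1322.15))
D = 1.496e-07 m^2/s


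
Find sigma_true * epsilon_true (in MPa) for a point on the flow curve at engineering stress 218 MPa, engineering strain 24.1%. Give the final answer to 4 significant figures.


sigma_true = sigma_eng * (1 + epsilon_eng)
sigma_true = 218 * (1 + 0.241) = 270.538 MPa
epsilon_true = ln(1 + epsilon_eng)
epsilon_true = ln(1 + 0.241) = 0.215918
sigma_true * epsilon_true = 270.538 * 0.215918 = 58.41 MPa


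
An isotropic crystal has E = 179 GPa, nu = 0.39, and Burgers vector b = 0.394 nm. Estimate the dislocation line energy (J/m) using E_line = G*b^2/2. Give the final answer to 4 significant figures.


Step 1: G = E / (2*(1+nu))
G = 179 / (2*(1+0.39)) = 64.3885 GPa = 6.43885e+10 Pa
Step 2: E_line = G*b^2/2
b = 0.394 nm = 3.94e-10 m
E_line = 0.5 * 6.43885e+10 * (3.94e-10)^2 = 4.998e-09 J/m


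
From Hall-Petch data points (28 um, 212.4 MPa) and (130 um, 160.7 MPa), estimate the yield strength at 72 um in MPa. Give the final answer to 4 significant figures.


sigma_y = sigma0 + k / sqrt(d)
1/sqrt(d1) = 1/sqrt(2.8e-05) = 188.982;  1/sqrt(d2) = 87.7058
k = (sigma1 - sigma2) / (1/sqrt(d1) - 1/sqrt(d2)) = (212.4 - 160.7) / (188.982 - 87.7058) = 0.510484 MPa*m^0.5
sigma0 = sigma1 - k/sqrt(d1) = 212.4 - 0.510484*188.982 = 115.928 MPa
sigma_y(d3) = 115.928 + 0.510484 / sqrt(7.2e-05) = 176.1 MPa


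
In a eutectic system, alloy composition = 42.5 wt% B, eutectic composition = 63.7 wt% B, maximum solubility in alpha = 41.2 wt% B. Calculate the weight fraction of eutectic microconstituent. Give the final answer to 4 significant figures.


f_primary = (C_e - C0) / (C_e - C_alpha_max)
f_primary = (63.7 - 42.5) / (63.7 - 41.2)
f_primary = 0.942222
f_eutectic = 1 - 0.942222 = 0.05778


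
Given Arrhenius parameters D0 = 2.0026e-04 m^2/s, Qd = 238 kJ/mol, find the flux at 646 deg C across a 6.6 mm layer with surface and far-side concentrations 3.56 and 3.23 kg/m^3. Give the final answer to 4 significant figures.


Step 1: D = D0 * exp(-Qd/(R*T))
T = 646 + 273.15 = 919.15 K
D = 2.0026e-04 * exp(-238e3 / (8.314 * 919.15)) = 5.96671e-18 m^2/s
Step 2: J = D * (C1 - C2) / dx
J = 5.96671e-18 * (3.56 - 3.23) / 6.6e-03
J = 2.983e-16 kg/(m^2*s)


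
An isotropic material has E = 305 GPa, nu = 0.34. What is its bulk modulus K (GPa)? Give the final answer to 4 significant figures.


K = E / (3*(1-2*nu))
K = 305 / (3*(1-2*0.34))
K = 317.7 GPa


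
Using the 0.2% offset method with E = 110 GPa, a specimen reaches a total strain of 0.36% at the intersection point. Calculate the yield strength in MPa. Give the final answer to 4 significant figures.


Offset strain = 0.002
Elastic strain at yield = total_strain - offset = 3.6e-03 - 0.002 = 1.6e-03
sigma_y = E * elastic_strain = 110000 * 1.6e-03
sigma_y = 176 MPa


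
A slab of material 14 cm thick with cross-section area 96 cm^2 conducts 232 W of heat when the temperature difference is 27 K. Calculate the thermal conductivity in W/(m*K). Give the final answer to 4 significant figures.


k = Q*L / (A*dT)
L = 0.14 m, A = 9.6e-03 m^2
k = 232 * 0.14 / (9.6e-03 * 27)
k = 125.3 W/(m*K)


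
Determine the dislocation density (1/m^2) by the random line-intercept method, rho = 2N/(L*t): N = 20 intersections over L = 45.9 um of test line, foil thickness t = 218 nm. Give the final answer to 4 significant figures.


rho = 2N / (L * t)
L = 45.9 um = 4.59e-05 m, t = 218 nm = 2.18e-07 m
rho = 2 * 20 / (4.59e-05 * 2.18e-07)
rho = 3.998e+12 1/m^2


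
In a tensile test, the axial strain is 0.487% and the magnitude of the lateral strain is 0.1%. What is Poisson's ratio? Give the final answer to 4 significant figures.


nu = -epsilon_lat / epsilon_axial
Lateral strain is contraction (negative), so using magnitudes:
nu = 0.1 / 0.487
nu = 0.2053


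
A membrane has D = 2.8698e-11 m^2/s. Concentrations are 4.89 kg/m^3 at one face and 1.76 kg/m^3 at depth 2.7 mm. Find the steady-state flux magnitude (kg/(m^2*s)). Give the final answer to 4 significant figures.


J = -D * (dC/dx) = D * (C1 - C2) / dx
J = 2.8698e-11 * (4.89 - 1.76) / 2.7e-03
J = 3.327e-08 kg/(m^2*s)


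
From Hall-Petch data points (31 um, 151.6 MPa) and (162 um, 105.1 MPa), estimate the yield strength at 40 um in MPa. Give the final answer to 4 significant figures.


sigma_y = sigma0 + k / sqrt(d)
1/sqrt(d1) = 1/sqrt(3.1e-05) = 179.605;  1/sqrt(d2) = 78.5674
k = (sigma1 - sigma2) / (1/sqrt(d1) - 1/sqrt(d2)) = (151.6 - 105.1) / (179.605 - 78.5674) = 0.460223 MPa*m^0.5
sigma0 = sigma1 - k/sqrt(d1) = 151.6 - 0.460223*179.605 = 68.9414 MPa
sigma_y(d3) = 68.9414 + 0.460223 / sqrt(4e-05) = 141.7 MPa


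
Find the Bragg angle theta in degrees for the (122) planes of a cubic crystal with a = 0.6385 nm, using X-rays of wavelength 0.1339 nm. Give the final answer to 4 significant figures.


d = a / sqrt(h^2+k^2+l^2)
d = 0.6385 / sqrt(9) = 0.212833 nm
lambda = 2*d*sin(theta)  =>  sin(theta) = lambda / (2*d)
sin(theta) = 0.1339 / (2 * 0.212833) = 0.314565
theta = 18.33 deg


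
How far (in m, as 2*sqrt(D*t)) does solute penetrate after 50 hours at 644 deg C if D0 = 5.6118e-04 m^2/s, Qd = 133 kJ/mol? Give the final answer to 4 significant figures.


Step 1: D = D0 * exp(-Qd/(R*T))
T = 917.15 K
D = 5.6118e-04 * exp(-133e3 / (8.314 * 917.15)) = 1.49297e-11 m^2/s
Step 2: L = 2*sqrt(D*t)
t = 50 h = 180000 s
L = 2*sqrt(1.49297e-11 * 180000) = 3.279e-03 m


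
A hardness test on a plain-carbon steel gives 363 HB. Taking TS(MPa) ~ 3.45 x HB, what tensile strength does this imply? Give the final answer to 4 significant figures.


TS (MPa) = 3.45 * HB
TS = 3.45 * 363
TS = 1252 MPa


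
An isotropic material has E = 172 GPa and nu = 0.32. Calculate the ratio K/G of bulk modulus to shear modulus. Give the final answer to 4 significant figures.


G = E / (2*(1+nu))
G = 172 / (2*(1+0.32)) = 65.1515 GPa
K = E / (3*(1-2*nu))
K = 172 / (3*(1-2*0.32)) = 159.259 GPa
K/G = 159.259 / 65.1515 = 2.444


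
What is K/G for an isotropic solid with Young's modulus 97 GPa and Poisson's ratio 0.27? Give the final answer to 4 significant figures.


G = E / (2*(1+nu))
G = 97 / (2*(1+0.27)) = 38.189 GPa
K = E / (3*(1-2*nu))
K = 97 / (3*(1-2*0.27)) = 70.2899 GPa
K/G = 70.2899 / 38.189 = 1.841


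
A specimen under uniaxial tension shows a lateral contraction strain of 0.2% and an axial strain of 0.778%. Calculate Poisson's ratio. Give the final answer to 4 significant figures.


nu = -epsilon_lat / epsilon_axial
Lateral strain is contraction (negative), so using magnitudes:
nu = 0.2 / 0.778
nu = 0.2571


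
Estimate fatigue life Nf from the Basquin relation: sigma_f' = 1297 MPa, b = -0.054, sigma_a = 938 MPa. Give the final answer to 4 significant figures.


sigma_a = sigma_f' * (2*Nf)^b
2*Nf = (sigma_a / sigma_f')^(1/b)
2*Nf = (938 / 1297)^(1/-0.054)
2*Nf = 403.872
Nf = 201.9 cycles


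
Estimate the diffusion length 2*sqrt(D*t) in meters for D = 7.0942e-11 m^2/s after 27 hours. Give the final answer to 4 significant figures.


t = 27 hr = 97200 s
Diffusion length = 2*sqrt(D*t)
= 2*sqrt(7.0942e-11 * 97200)
= 5.252e-03 m


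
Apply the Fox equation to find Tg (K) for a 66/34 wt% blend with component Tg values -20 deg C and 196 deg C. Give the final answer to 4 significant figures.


1/Tg = w1/Tg1 + w2/Tg2 (in Kelvin)
Tg1 = 253.15 K, Tg2 = 469.15 K
1/Tg = 0.66/253.15 + 0.34/469.15
Tg = 300.1 K


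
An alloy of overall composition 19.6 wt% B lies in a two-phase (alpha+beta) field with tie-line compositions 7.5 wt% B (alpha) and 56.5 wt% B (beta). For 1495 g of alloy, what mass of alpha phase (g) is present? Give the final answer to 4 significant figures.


f_alpha = (C_beta - C0) / (C_beta - C_alpha)
f_alpha = (56.5 - 19.6) / (56.5 - 7.5) = 0.753061
m_alpha = f_alpha * m_total = 0.753061 * 1495 = 1126 g


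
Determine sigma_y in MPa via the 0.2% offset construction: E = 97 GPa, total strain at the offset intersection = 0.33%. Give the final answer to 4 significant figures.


Offset strain = 0.002
Elastic strain at yield = total_strain - offset = 3.3e-03 - 0.002 = 1.3e-03
sigma_y = E * elastic_strain = 97000 * 1.3e-03
sigma_y = 126.1 MPa


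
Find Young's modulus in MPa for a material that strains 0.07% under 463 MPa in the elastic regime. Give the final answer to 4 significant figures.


E = sigma / epsilon
epsilon = 0.07% = 7e-04
E = 463 / 7e-04
E = 661400 MPa


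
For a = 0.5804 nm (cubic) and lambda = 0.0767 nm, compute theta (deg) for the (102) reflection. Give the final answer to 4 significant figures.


d = a / sqrt(h^2+k^2+l^2)
d = 0.5804 / sqrt(5) = 0.259563 nm
lambda = 2*d*sin(theta)  =>  sin(theta) = lambda / (2*d)
sin(theta) = 0.0767 / (2 * 0.259563) = 0.147748
theta = 8.496 deg


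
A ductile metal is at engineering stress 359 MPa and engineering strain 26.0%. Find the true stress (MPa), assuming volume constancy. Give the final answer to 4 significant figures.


sigma_true = sigma_eng * (1 + epsilon_eng)
sigma_true = 359 * (1 + 0.26)
sigma_true = 452.3 MPa


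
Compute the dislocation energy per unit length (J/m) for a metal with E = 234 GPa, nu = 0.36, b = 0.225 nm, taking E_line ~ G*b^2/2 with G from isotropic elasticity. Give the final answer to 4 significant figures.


Step 1: G = E / (2*(1+nu))
G = 234 / (2*(1+0.36)) = 86.0294 GPa = 8.60294e+10 Pa
Step 2: E_line = G*b^2/2
b = 0.225 nm = 2.25e-10 m
E_line = 0.5 * 8.60294e+10 * (2.25e-10)^2 = 2.178e-09 J/m


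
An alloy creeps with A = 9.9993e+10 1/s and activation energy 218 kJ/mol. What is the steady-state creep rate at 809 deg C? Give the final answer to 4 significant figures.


rate = A * exp(-Q / (R*T))
T = 809 + 273.15 = 1082.15 K
rate = 9.9993e+10 * exp(-218e3 / (8.314 * 1082.15))
rate = 2.998 1/s


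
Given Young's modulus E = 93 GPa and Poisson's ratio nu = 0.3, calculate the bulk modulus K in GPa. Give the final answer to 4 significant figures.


K = E / (3*(1-2*nu))
K = 93 / (3*(1-2*0.3))
K = 77.5 GPa


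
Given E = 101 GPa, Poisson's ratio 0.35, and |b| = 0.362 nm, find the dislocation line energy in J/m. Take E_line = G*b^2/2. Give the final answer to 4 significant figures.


Step 1: G = E / (2*(1+nu))
G = 101 / (2*(1+0.35)) = 37.4074 GPa = 3.74074e+10 Pa
Step 2: E_line = G*b^2/2
b = 0.362 nm = 3.62e-10 m
E_line = 0.5 * 3.74074e+10 * (3.62e-10)^2 = 2.451e-09 J/m


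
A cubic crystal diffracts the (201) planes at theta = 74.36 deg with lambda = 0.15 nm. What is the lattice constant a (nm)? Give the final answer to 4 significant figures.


d = lambda / (2*sin(theta))
d = 0.15 / (2*sin(74.36 deg))
d = 0.0778837 nm
a = d * sqrt(h^2+k^2+l^2) = 0.0778837 * sqrt(5)
a = 0.1742 nm


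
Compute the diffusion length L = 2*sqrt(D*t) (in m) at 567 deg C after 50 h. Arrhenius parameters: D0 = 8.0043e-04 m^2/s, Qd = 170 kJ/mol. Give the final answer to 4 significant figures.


Step 1: D = D0 * exp(-Qd/(R*T))
T = 840.15 K
D = 8.0043e-04 * exp(-170e3 / (8.314 * 840.15)) = 2.15542e-14 m^2/s
Step 2: L = 2*sqrt(D*t)
t = 50 h = 180000 s
L = 2*sqrt(2.15542e-14 * 180000) = 1.246e-04 m


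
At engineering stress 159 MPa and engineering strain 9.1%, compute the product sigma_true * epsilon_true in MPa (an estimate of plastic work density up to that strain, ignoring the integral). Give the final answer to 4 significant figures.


sigma_true = sigma_eng * (1 + epsilon_eng)
sigma_true = 159 * (1 + 0.091) = 173.469 MPa
epsilon_true = ln(1 + epsilon_eng)
epsilon_true = ln(1 + 0.091) = 0.0870947
sigma_true * epsilon_true = 173.469 * 0.0870947 = 15.11 MPa


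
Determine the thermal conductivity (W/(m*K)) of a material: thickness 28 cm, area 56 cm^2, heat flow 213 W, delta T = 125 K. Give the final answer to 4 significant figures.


k = Q*L / (A*dT)
L = 0.28 m, A = 5.6e-03 m^2
k = 213 * 0.28 / (5.6e-03 * 125)
k = 85.2 W/(m*K)


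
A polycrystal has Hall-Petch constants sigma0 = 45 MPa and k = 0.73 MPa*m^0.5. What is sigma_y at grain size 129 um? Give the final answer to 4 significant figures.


sigma_y = sigma0 + k / sqrt(d)
d = 129 um = 1.29e-04 m
sigma_y = 45 + 0.73 / sqrt(1.29e-04)
sigma_y = 109.3 MPa
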